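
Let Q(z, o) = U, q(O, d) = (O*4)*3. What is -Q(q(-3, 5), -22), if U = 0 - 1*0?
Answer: 0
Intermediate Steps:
q(O, d) = 12*O (q(O, d) = (4*O)*3 = 12*O)
U = 0 (U = 0 + 0 = 0)
Q(z, o) = 0
-Q(q(-3, 5), -22) = -1*0 = 0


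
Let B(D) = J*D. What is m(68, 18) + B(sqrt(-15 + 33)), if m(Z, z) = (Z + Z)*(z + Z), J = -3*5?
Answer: 11696 - 45*sqrt(2) ≈ 11632.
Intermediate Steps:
J = -15
m(Z, z) = 2*Z*(Z + z) (m(Z, z) = (2*Z)*(Z + z) = 2*Z*(Z + z))
B(D) = -15*D
m(68, 18) + B(sqrt(-15 + 33)) = 2*68*(68 + 18) - 15*sqrt(-15 + 33) = 2*68*86 - 45*sqrt(2) = 11696 - 45*sqrt(2)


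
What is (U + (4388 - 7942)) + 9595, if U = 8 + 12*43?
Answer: 6565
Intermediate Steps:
U = 524 (U = 8 + 516 = 524)
(U + (4388 - 7942)) + 9595 = (524 + (4388 - 7942)) + 9595 = (524 - 3554) + 9595 = -3030 + 9595 = 6565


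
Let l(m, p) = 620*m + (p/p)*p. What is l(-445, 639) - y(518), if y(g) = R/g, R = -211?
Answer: -142584987/518 ≈ -2.7526e+5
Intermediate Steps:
l(m, p) = p + 620*m (l(m, p) = 620*m + 1*p = 620*m + p = p + 620*m)
y(g) = -211/g
l(-445, 639) - y(518) = (639 + 620*(-445)) - (-211)/518 = (639 - 275900) - (-211)/518 = -275261 - 1*(-211/518) = -275261 + 211/518 = -142584987/518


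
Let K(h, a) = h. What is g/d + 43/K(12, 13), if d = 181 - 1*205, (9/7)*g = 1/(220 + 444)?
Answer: 513929/143424 ≈ 3.5833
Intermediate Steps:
g = 7/5976 (g = 7/(9*(220 + 444)) = (7/9)/664 = (7/9)*(1/664) = 7/5976 ≈ 0.0011714)
d = -24 (d = 181 - 205 = -24)
g/d + 43/K(12, 13) = (7/5976)/(-24) + 43/12 = (7/5976)*(-1/24) + 43*(1/12) = -7/143424 + 43/12 = 513929/143424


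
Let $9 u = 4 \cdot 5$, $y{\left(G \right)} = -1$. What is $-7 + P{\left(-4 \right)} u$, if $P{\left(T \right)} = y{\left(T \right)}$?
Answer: $- \frac{83}{9} \approx -9.2222$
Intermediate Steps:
$u = \frac{20}{9}$ ($u = \frac{4 \cdot 5}{9} = \frac{1}{9} \cdot 20 = \frac{20}{9} \approx 2.2222$)
$P{\left(T \right)} = -1$
$-7 + P{\left(-4 \right)} u = -7 - \frac{20}{9} = - \frac{83}{9}$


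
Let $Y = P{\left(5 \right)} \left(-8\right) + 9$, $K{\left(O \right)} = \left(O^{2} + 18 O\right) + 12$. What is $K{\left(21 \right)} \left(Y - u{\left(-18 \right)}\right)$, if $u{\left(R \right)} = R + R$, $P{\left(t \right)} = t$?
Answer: $4155$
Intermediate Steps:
$u{\left(R \right)} = 2 R$
$K{\left(O \right)} = 12 + O^{2} + 18 O$
$Y = -31$ ($Y = 5 \left(-8\right) + 9 = -40 + 9 = -31$)
$K{\left(21 \right)} \left(Y - u{\left(-18 \right)}\right) = \left(12 + 21^{2} + 18 \cdot 21\right) \left(-31 - 2 \left(-18\right)\right) = \left(12 + 441 + 378\right) \left(-31 - -36\right) = 831 \left(-31 + 36\right) = 831 \cdot 5 = 4155$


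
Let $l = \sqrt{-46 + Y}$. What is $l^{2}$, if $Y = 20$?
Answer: $-26$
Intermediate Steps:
$l = i \sqrt{26}$ ($l = \sqrt{-46 + 20} = \sqrt{-26} = i \sqrt{26} \approx 5.099 i$)
$l^{2} = \left(i \sqrt{26}\right)^{2} = -26$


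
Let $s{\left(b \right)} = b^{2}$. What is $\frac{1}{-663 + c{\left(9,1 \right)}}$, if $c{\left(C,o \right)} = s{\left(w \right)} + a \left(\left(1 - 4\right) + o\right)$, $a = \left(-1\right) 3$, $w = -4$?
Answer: $- \frac{1}{641} \approx -0.0015601$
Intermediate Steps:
$a = -3$
$c{\left(C,o \right)} = 25 - 3 o$ ($c{\left(C,o \right)} = \left(-4\right)^{2} - 3 \left(\left(1 - 4\right) + o\right) = 16 - 3 \left(-3 + o\right) = 16 - \left(-9 + 3 o\right) = 25 - 3 o$)
$\frac{1}{-663 + c{\left(9,1 \right)}} = \frac{1}{-663 + \left(25 - 3\right)} = \frac{1}{-663 + 22} = \frac{1}{-641} = - \frac{1}{641}$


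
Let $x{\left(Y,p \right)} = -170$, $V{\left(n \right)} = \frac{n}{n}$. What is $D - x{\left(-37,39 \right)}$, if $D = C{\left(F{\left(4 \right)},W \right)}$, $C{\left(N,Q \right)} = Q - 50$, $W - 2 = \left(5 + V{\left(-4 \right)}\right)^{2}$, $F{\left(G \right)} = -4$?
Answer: $158$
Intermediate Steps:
$V{\left(n \right)} = 1$
$W = 38$ ($W = 2 + \left(5 + 1\right)^{2} = 2 + 6^{2} = 2 + 36 = 38$)
$C{\left(N,Q \right)} = -50 + Q$
$D = -12$ ($D = -50 + 38 = -12$)
$D - x{\left(-37,39 \right)} = -12 - -170 = -12 + 170 = 158$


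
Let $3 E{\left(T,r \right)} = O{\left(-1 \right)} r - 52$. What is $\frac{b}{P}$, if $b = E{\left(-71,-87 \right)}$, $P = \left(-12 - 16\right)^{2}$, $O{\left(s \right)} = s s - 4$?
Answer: $\frac{209}{2352} \approx 0.088861$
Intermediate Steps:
$O{\left(s \right)} = -4 + s^{2}$ ($O{\left(s \right)} = s^{2} - 4 = -4 + s^{2}$)
$E{\left(T,r \right)} = - \frac{52}{3} - r$ ($E{\left(T,r \right)} = \frac{\left(-4 + \left(-1\right)^{2}\right) r - 52}{3} = \frac{\left(-4 + 1\right) r - 52}{3} = \frac{- 3 r - 52}{3} = \frac{-52 - 3 r}{3} = - \frac{52}{3} - r$)
$P = 784$ ($P = \left(-28\right)^{2} = 784$)
$b = \frac{209}{3}$ ($b = - \frac{52}{3} - -87 = - \frac{52}{3} + 87 = \frac{209}{3} \approx 69.667$)
$\frac{b}{P} = \frac{209}{3 \cdot 784} = \frac{209}{3} \cdot \frac{1}{784} = \frac{209}{2352}$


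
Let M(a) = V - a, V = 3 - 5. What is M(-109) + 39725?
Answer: 39832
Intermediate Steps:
V = -2
M(a) = -2 - a
M(-109) + 39725 = (-2 - 1*(-109)) + 39725 = (-2 + 109) + 39725 = 107 + 39725 = 39832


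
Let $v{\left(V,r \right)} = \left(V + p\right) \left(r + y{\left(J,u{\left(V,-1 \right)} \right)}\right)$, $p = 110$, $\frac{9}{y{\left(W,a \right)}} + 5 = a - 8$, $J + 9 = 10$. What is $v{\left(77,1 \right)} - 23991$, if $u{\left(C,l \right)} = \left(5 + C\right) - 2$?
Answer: $- \frac{1593185}{67} \approx -23779.0$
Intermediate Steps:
$u{\left(C,l \right)} = 3 + C$
$J = 1$ ($J = -9 + 10 = 1$)
$y{\left(W,a \right)} = \frac{9}{-13 + a}$ ($y{\left(W,a \right)} = \frac{9}{-5 + \left(a - 8\right)} = \frac{9}{-5 + \left(-8 + a\right)} = \frac{9}{-13 + a}$)
$v{\left(V,r \right)} = \left(110 + V\right) \left(r + \frac{9}{-10 + V}\right)$ ($v{\left(V,r \right)} = \left(V + 110\right) \left(r + \frac{9}{-13 + \left(3 + V\right)}\right) = \left(110 + V\right) \left(r + \frac{9}{-10 + V}\right)$)
$v{\left(77,1 \right)} - 23991 = \frac{990 + 9 \cdot 77 + 1 \left(-10 + 77\right) \left(110 + 77\right)}{-10 + 77} - 23991 = \frac{990 + 693 + 1 \cdot 67 \cdot 187}{67} - 23991 = \frac{990 + 693 + 12529}{67} - 23991 = \frac{1}{67} \cdot 14212 - 23991 = \frac{14212}{67} - 23991 = - \frac{1593185}{67}$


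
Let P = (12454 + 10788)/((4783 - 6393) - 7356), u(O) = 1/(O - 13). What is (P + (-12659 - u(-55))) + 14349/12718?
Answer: -24542318875541/1938502996 ≈ -12660.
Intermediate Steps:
u(O) = 1/(-13 + O)
P = -11621/4483 (P = 23242/(-1610 - 7356) = 23242/(-8966) = 23242*(-1/8966) = -11621/4483 ≈ -2.5922)
(P + (-12659 - u(-55))) + 14349/12718 = (-11621/4483 + (-12659 - 1/(-13 - 55))) + 14349/12718 = (-11621/4483 + (-12659 - 1/(-68))) + 14349*(1/12718) = (-11621/4483 + (-12659 - 1*(-1/68))) + 14349/12718 = (-11621/4483 + (-12659 + 1/68)) + 14349/12718 = (-11621/4483 - 860811/68) + 14349/12718 = -3859805941/304844 + 14349/12718 = -24542318875541/1938502996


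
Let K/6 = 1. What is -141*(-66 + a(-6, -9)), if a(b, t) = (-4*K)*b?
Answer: -10998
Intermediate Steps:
K = 6 (K = 6*1 = 6)
a(b, t) = -24*b (a(b, t) = (-4*6)*b = -24*b)
-141*(-66 + a(-6, -9)) = -141*(-66 - 24*(-6)) = -141*(-66 + 144) = -141*78 = -10998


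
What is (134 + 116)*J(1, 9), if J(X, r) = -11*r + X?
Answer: -24500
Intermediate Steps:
J(X, r) = X - 11*r
(134 + 116)*J(1, 9) = (134 + 116)*(1 - 11*9) = 250*(1 - 99) = 250*(-98) = -24500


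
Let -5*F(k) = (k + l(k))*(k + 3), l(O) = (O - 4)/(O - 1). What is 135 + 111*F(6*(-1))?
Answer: -5931/35 ≈ -169.46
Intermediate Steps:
l(O) = (-4 + O)/(-1 + O)
F(k) = -(3 + k)*(k + (-4 + k)/(-1 + k))/5 (F(k) = -(k + (-4 + k)/(-1 + k))*(k + 3)/5 = -(k + (-4 + k)/(-1 + k))*(3 + k)/5 = -(3 + k)*(k + (-4 + k)/(-1 + k))/5)
135 + 111*F(6*(-1)) = 135 + 111*((12 - (6*(-1))³ - 3*(6*(-1))² + 4*(6*(-1)))/(5*(-1 + 6*(-1)))) = 135 + 111*((12 - 1*(-6)³ - 3*(-6)² + 4*(-6))/(5*(-1 - 6))) = 135 + 111*((⅕)*(12 - 1*(-216) - 3*36 - 24)/(-7)) = 135 + 111*((⅕)*(-⅐)*(12 + 216 - 108 - 24)) = 135 + 111*((⅕)*(-⅐)*96) = 135 + 111*(-96/35) = 135 - 10656/35 = -5931/35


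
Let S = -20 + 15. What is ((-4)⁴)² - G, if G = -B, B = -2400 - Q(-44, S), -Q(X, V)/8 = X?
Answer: 62784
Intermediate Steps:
S = -5
Q(X, V) = -8*X
B = -2752 (B = -2400 - (-8)*(-44) = -2400 - 1*352 = -2400 - 352 = -2752)
G = 2752 (G = -1*(-2752) = 2752)
((-4)⁴)² - G = ((-4)⁴)² - 1*2752 = 256² - 2752 = 65536 - 2752 = 62784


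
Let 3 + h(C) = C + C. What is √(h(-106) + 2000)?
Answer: √1785 ≈ 42.249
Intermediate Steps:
h(C) = -3 + 2*C (h(C) = -3 + (C + C) = -3 + 2*C)
√(h(-106) + 2000) = √((-3 + 2*(-106)) + 2000) = √((-3 - 212) + 2000) = √(-215 + 2000) = √1785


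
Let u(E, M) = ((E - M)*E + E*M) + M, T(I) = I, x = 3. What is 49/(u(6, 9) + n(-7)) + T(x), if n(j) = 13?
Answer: 223/58 ≈ 3.8448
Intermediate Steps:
u(E, M) = M + E*M + E*(E - M) (u(E, M) = (E*(E - M) + E*M) + M = (E*M + E*(E - M)) + M = M + E*M + E*(E - M))
49/(u(6, 9) + n(-7)) + T(x) = 49/((9 + 6**2) + 13) + 3 = 49/((9 + 36) + 13) + 3 = 49/(45 + 13) + 3 = 49/58 + 3 = 223/58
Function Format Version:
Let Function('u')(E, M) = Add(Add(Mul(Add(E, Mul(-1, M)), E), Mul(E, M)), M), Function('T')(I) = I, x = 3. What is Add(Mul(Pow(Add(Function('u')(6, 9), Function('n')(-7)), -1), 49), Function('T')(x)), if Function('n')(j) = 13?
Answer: Rational(223, 58) ≈ 3.8448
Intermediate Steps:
Function('u')(E, M) = Add(M, Mul(E, M), Mul(E, Add(E, Mul(-1, M)))) (Function('u')(E, M) = Add(Add(Mul(E, Add(E, Mul(-1, M))), Mul(E, M)), M) = Add(Add(Mul(E, M), Mul(E, Add(E, Mul(-1, M)))), M) = Add(M, Mul(E, M), Mul(E, Add(E, Mul(-1, M)))))
Add(Mul(Pow(Add(Function('u')(6, 9), Function('n')(-7)), -1), 49), Function('T')(x)) = Add(Mul(Pow(Add(Add(9, Pow(6, 2)), 13), -1), 49), 3) = Add(Mul(Pow(Add(Add(9, 36), 13), -1), 49), 3) = Add(Mul(Pow(Add(45, 13), -1), 49), 3) = Add(Mul(Pow(58, -1), 49), 3) = Add(Mul(Rational(1, 58), 49), 3) = Add(Rational(49, 58), 3) = Rational(223, 58)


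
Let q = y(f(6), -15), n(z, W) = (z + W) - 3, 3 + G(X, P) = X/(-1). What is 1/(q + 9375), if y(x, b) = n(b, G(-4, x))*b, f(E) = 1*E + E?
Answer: 1/9630 ≈ 0.00010384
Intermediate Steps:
G(X, P) = -3 - X (G(X, P) = -3 + X/(-1) = -3 + X*(-1) = -3 - X)
n(z, W) = -3 + W + z (n(z, W) = (W + z) - 3 = -3 + W + z)
f(E) = 2*E (f(E) = E + E = 2*E)
y(x, b) = b*(-2 + b) (y(x, b) = (-3 + (-3 - 1*(-4)) + b)*b = (-3 + (-3 + 4) + b)*b = (-3 + 1 + b)*b = (-2 + b)*b = b*(-2 + b))
q = 255 (q = -15*(-2 - 15) = -15*(-17) = 255)
1/(q + 9375) = 1/(255 + 9375) = 1/9630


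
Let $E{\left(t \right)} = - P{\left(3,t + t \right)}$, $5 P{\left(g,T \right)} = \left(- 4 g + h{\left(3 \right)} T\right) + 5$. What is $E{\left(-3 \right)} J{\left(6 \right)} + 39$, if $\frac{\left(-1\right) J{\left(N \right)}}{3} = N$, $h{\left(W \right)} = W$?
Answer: $-51$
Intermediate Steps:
$J{\left(N \right)} = - 3 N$
$P{\left(g,T \right)} = 1 - \frac{4 g}{5} + \frac{3 T}{5}$ ($P{\left(g,T \right)} = \frac{\left(- 4 g + 3 T\right) + 5}{5} = \frac{5 - 4 g + 3 T}{5} = 1 - \frac{4 g}{5} + \frac{3 T}{5}$)
$E{\left(t \right)} = \frac{7}{5} - \frac{6 t}{5}$ ($E{\left(t \right)} = - (1 - \frac{12}{5} + \frac{3 \left(t + t\right)}{5}) = - (1 - \frac{12}{5} + \frac{3 \cdot 2 t}{5}) = - (1 - \frac{12}{5} + \frac{6 t}{5}) = - (- \frac{7}{5} + \frac{6 t}{5}) = \frac{7}{5} - \frac{6 t}{5}$)
$E{\left(-3 \right)} J{\left(6 \right)} + 39 = \left(\frac{7}{5} - - \frac{18}{5}\right) \left(\left(-3\right) 6\right) + 39 = \left(\frac{7}{5} + \frac{18}{5}\right) \left(-18\right) + 39 = 5 \left(-18\right) + 39 = -90 + 39 = -51$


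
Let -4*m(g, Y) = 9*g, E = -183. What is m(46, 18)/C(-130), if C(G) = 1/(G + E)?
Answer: 64791/2 ≈ 32396.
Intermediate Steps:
m(g, Y) = -9*g/4
C(G) = 1/(-183 + G) (C(G) = 1/(G - 183) = 1/(-183 + G))
m(46, 18)/C(-130) = (-9/4*46)/(1/(-183 - 130)) = -207/(2*(1/(-313))) = -207/(2*(-1/313)) = -207/2*(-313) = 64791/2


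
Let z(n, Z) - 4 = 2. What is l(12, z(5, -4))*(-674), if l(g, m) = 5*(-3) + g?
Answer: 2022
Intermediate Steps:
z(n, Z) = 6 (z(n, Z) = 4 + 2 = 6)
l(g, m) = -15 + g
l(12, z(5, -4))*(-674) = (-15 + 12)*(-674) = -3*(-674) = 2022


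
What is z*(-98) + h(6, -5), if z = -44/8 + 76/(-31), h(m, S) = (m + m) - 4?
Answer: 24405/31 ≈ 787.26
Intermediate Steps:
h(m, S) = -4 + 2*m (h(m, S) = 2*m - 4 = -4 + 2*m)
z = -493/62 (z = -44*⅛ + 76*(-1/31) = -11/2 - 76/31 = -493/62 ≈ -7.9516)
z*(-98) + h(6, -5) = -493/62*(-98) + (-4 + 2*6) = 24157/31 + (-4 + 12) = 24157/31 + 8 = 24405/31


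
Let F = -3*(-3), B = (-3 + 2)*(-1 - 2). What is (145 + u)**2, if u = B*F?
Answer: 29584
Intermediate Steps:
B = 3 (B = -1*(-3) = 3)
F = 9
u = 27 (u = 3*9 = 27)
(145 + u)**2 = (145 + 27)**2 = 172**2 = 29584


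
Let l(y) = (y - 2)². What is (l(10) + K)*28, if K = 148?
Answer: 5936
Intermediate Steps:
l(y) = (-2 + y)²
(l(10) + K)*28 = ((-2 + 10)² + 148)*28 = (8² + 148)*28 = (64 + 148)*28 = 212*28 = 5936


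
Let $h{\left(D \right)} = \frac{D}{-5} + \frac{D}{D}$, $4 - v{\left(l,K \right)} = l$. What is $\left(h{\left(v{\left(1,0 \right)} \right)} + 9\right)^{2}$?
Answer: $\frac{2209}{25} \approx 88.36$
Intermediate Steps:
$v{\left(l,K \right)} = 4 - l$
$h{\left(D \right)} = 1 - \frac{D}{5}$ ($h{\left(D \right)} = D \left(- \frac{1}{5}\right) + 1 = - \frac{D}{5} + 1 = 1 - \frac{D}{5}$)
$\left(h{\left(v{\left(1,0 \right)} \right)} + 9\right)^{2} = \left(\left(1 - \frac{4 - 1}{5}\right) + 9\right)^{2} = \left(\left(1 - \frac{3}{5}\right) + 9\right)^{2} = \left(\frac{2}{5} + 9\right)^{2} = \left(\frac{47}{5}\right)^{2} = \frac{2209}{25}$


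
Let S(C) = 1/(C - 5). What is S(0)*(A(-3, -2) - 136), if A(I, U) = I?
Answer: 139/5 ≈ 27.800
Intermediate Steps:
S(C) = 1/(-5 + C)
S(0)*(A(-3, -2) - 136) = (-3 - 136)/(-5 + 0) = -139/(-5) = -⅕*(-139) = 139/5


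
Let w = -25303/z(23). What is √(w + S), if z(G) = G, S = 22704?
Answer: √11428447/23 ≈ 146.98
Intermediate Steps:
w = -25303/23 ≈ -1100.1
√(w + S) = √(-25303/23 + 22704) = √(496889/23) = √11428447/23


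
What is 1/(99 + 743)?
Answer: 1/842 ≈ 0.0011876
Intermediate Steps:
1/(99 + 743) = 1/842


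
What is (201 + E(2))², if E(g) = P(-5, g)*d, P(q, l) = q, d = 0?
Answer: 40401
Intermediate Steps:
E(g) = 0 (E(g) = -5*0 = 0)
(201 + E(2))² = (201 + 0)² = 201² = 40401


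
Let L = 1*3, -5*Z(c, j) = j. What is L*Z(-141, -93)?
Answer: 279/5 ≈ 55.800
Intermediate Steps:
Z(c, j) = -j/5
L = 3
L*Z(-141, -93) = 3*(-⅕*(-93)) = 3*(93/5) = 279/5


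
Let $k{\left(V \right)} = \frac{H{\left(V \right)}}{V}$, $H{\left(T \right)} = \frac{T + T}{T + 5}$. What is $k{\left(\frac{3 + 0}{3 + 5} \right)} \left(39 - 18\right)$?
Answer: $\frac{336}{43} \approx 7.8139$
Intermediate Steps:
$H{\left(T \right)} = \frac{2 T}{5 + T}$
$k{\left(V \right)} = \frac{2}{5 + V}$ ($k{\left(V \right)} = \frac{2 V \frac{1}{5 + V}}{V} = \frac{2}{5 + V}$)
$k{\left(\frac{3 + 0}{3 + 5} \right)} \left(39 - 18\right) = \frac{2}{5 + \frac{3 + 0}{3 + 5}} \left(39 - 18\right) = \frac{2}{5 + \frac{3}{8}} \cdot 21 = \frac{2}{\frac{43}{8}} \cdot 21 = 2 \cdot \frac{8}{43} \cdot 21 = \frac{16}{43} \cdot 21 = \frac{336}{43}$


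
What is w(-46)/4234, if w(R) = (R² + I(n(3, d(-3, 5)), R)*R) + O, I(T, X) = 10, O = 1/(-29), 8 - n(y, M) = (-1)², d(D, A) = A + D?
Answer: 48023/122786 ≈ 0.39111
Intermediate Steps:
n(y, M) = 7 (n(y, M) = 8 - 1*(-1)² = 8 - 1*1 = 8 - 1 = 7)
O = -1/29 ≈ -0.034483
w(R) = -1/29 + R² + 10*R (w(R) = (R² + 10*R) - 1/29 = -1/29 + R² + 10*R)
w(-46)/4234 = (-1/29 + (-46)² + 10*(-46))/4234 = (-1/29 + 2116 - 460)*(1/4234) = (48023/29)*(1/4234) = 48023/122786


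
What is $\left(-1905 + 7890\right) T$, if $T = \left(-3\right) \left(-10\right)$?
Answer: $179550$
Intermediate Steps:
$T = 30$
$\left(-1905 + 7890\right) T = \left(-1905 + 7890\right) 30 = 5985 \cdot 30 = 179550$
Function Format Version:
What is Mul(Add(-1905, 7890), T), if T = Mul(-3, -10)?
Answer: 179550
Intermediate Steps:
T = 30
Mul(Add(-1905, 7890), T) = Mul(Add(-1905, 7890), 30) = Mul(5985, 30) = 179550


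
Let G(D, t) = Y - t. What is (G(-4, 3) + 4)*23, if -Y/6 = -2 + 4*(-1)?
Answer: 851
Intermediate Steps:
Y = 36 (Y = -6*(-2 + 4*(-1)) = -6*(-2 - 4) = -6*(-6) = 36)
G(D, t) = 36 - t
(G(-4, 3) + 4)*23 = ((36 - 1*3) + 4)*23 = ((36 - 3) + 4)*23 = (33 + 4)*23 = 37*23 = 851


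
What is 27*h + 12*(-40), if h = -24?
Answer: -1128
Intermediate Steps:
27*h + 12*(-40) = 27*(-24) + 12*(-40) = -648 - 480 = -1128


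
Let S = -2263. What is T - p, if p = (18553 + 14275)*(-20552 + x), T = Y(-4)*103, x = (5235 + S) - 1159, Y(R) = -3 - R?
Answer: 615163995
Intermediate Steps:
x = 1813 (x = (5235 - 2263) - 1159 = 2972 - 1159 = 1813)
T = 103 (T = (-3 - 1*(-4))*103 = (-3 + 4)*103 = 1*103 = 103)
p = -615163892 (p = (18553 + 14275)*(-20552 + 1813) = 32828*(-18739) = -615163892)
T - p = 103 - 1*(-615163892) = 103 + 615163892 = 615163995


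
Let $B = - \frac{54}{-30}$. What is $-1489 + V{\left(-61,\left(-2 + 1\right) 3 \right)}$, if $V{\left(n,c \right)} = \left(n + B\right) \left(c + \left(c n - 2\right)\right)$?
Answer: $- \frac{60133}{5} \approx -12027.0$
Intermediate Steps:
$B = \frac{9}{5}$ ($B = \left(-54\right) \left(- \frac{1}{30}\right) = \frac{9}{5} \approx 1.8$)
$V{\left(n,c \right)} = \left(\frac{9}{5} + n\right) \left(-2 + c + c n\right)$ ($V{\left(n,c \right)} = \left(n + \frac{9}{5}\right) \left(c + \left(c n - 2\right)\right) = \left(\frac{9}{5} + n\right) \left(c + \left(-2 + c n\right)\right) = \left(\frac{9}{5} + n\right) \left(-2 + c + c n\right)$)
$-1489 + V{\left(-61,\left(-2 + 1\right) 3 \right)} = -1489 + \left(- \frac{18}{5} - -122 + \frac{9 \left(-2 + 1\right) 3}{5} + \left(-2 + 1\right) 3 \left(-61\right)^{2} + \frac{14}{5} \left(-2 + 1\right) 3 \left(-61\right)\right) = -1489 + \left(- \frac{18}{5} + 122 + \frac{9 \left(\left(-1\right) 3\right)}{5} + \left(-1\right) 3 \cdot 3721 + \frac{14}{5} \left(\left(-1\right) 3\right) \left(-61\right)\right) = -1489 + \left(- \frac{18}{5} + 122 + \frac{9}{5} \left(-3\right) - 11163 + \frac{14}{5} \left(-3\right) \left(-61\right)\right) = -1489 - \frac{52688}{5} = - \frac{60133}{5}$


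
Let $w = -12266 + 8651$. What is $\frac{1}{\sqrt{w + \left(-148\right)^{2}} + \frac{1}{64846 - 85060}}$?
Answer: $\frac{20214}{7472991403043} + \frac{408605796 \sqrt{18289}}{7472991403043} \approx 0.0073944$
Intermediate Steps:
$w = -3615$
$\frac{1}{\sqrt{w + \left(-148\right)^{2}} + \frac{1}{64846 - 85060}} = \frac{1}{\sqrt{-3615 + \left(-148\right)^{2}} + \frac{1}{64846 - 85060}} = \frac{1}{\sqrt{-3615 + 21904} + \frac{1}{-20214}} = \frac{1}{\sqrt{18289} - \frac{1}{20214}} = \frac{1}{- \frac{1}{20214} + \sqrt{18289}}$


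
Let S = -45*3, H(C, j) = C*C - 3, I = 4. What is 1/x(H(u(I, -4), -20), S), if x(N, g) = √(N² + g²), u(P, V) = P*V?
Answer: √82234/82234 ≈ 0.0034872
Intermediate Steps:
H(C, j) = -3 + C² (H(C, j) = C² - 3 = -3 + C²)
S = -135
1/x(H(u(I, -4), -20), S) = 1/(√((-3 + (4*(-4))²)² + (-135)²)) = 1/(√((-3 + (-16)²)² + 18225)) = 1/(√((-3 + 256)² + 18225)) = 1/(√(253² + 18225)) = 1/(√(64009 + 18225)) = 1/(√82234) = √82234/82234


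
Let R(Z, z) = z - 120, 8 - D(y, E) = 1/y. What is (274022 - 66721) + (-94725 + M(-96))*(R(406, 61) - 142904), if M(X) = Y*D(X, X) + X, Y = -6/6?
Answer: 1301495723251/96 ≈ 1.3557e+10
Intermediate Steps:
D(y, E) = 8 - 1/y
R(Z, z) = -120 + z
Y = -1 (Y = -6*1/6 = -1)
M(X) = -8 + X + 1/X (M(X) = -(8 - 1/X) + X = (-8 + 1/X) + X = -8 + X + 1/X)
(274022 - 66721) + (-94725 + M(-96))*(R(406, 61) - 142904) = (274022 - 66721) + (-94725 + (-8 - 96 + 1/(-96)))*((-120 + 61) - 142904) = 207301 + (-94725 + (-8 - 96 - 1/96))*(-59 - 142904) = 207301 + (-94725 - 9985/96)*(-142963) = 207301 - 9103585/96*(-142963) = 207301 + 1301475822355/96 = 1301495723251/96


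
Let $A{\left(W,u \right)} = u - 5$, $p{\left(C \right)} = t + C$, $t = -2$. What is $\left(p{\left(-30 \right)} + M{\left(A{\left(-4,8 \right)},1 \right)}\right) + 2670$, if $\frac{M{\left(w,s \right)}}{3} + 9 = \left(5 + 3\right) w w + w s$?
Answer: $2836$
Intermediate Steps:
$p{\left(C \right)} = -2 + C$
$A{\left(W,u \right)} = -5 + u$
$M{\left(w,s \right)} = -27 + 24 w^{2} + 3 s w$ ($M{\left(w,s \right)} = -27 + 3 \left(\left(5 + 3\right) w w + w s\right) = -27 + 3 \left(8 w w + s w\right) = -27 + 3 \left(8 w^{2} + s w\right) = -27 + \left(24 w^{2} + 3 s w\right) = -27 + 24 w^{2} + 3 s w$)
$\left(p{\left(-30 \right)} + M{\left(A{\left(-4,8 \right)},1 \right)}\right) + 2670 = \left(\left(-2 - 30\right) + \left(-27 + 24 \left(-5 + 8\right)^{2} + 3 \cdot 1 \left(-5 + 8\right)\right)\right) + 2670 = \left(-32 + \left(-27 + 24 \cdot 3^{2} + 3 \cdot 1 \cdot 3\right)\right) + 2670 = \left(-32 + \left(-27 + 24 \cdot 9 + 9\right)\right) + 2670 = \left(-32 + \left(-27 + 216 + 9\right)\right) + 2670 = \left(-32 + 198\right) + 2670 = 166 + 2670 = 2836$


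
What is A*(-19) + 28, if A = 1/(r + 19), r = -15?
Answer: 93/4 ≈ 23.250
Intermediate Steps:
A = ¼ (A = 1/(-15 + 19) = 1/4 = ¼ ≈ 0.25000)
A*(-19) + 28 = (¼)*(-19) + 28 = -19/4 + 28 = 93/4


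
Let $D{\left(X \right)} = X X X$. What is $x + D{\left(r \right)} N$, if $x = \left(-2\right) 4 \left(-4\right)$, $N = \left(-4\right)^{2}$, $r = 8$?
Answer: $8224$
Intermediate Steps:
$D{\left(X \right)} = X^{3}$ ($D{\left(X \right)} = X^{2} X = X^{3}$)
$N = 16$
$x = 32$ ($x = \left(-8\right) \left(-4\right) = 32$)
$x + D{\left(r \right)} N = 32 + 8^{3} \cdot 16 = 32 + 512 \cdot 16 = 32 + 8192 = 8224$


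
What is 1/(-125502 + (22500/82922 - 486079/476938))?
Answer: -256809434/32230289634815 ≈ -7.9680e-6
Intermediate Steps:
1/(-125502 + (22500/82922 - 486079/476938)) = 1/(-125502 + (22500*(1/82922) - 486079*1/476938)) = 1/(-125502 + (11250/41461 - 44189/43358)) = 1/(-125502 - 192048947/256809434) = 1/(-32230289634815/256809434) = -256809434/32230289634815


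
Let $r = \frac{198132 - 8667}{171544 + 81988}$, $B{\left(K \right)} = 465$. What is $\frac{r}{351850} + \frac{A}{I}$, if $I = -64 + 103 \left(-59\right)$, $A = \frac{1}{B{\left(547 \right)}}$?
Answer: $\frac{582999211}{328685605933320} \approx 1.7737 \cdot 10^{-6}$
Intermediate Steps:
$A = \frac{1}{465} \approx 0.0021505$
$I = -6141$ ($I = -64 - 6077 = -6141$)
$r = \frac{189465}{253532} \approx 0.7473$
$\frac{r}{351850} + \frac{A}{I} = \frac{189465}{253532 \cdot 351850} + \frac{1}{465 \left(-6141\right)} = \frac{189465}{253532} \cdot \frac{1}{351850} + \frac{1}{465} \left(- \frac{1}{6141}\right) = \frac{37893}{17841046840} - \frac{1}{2855565} = \frac{582999211}{328685605933320}$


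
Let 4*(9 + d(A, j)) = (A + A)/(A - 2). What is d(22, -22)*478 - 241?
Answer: -42801/10 ≈ -4280.1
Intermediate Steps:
d(A, j) = -9 + A/(2*(-2 + A)) (d(A, j) = -9 + ((A + A)/(A - 2))/4 = -9 + ((2*A)/(-2 + A))/4 = -9 + (2*A/(-2 + A))/4 = -9 + A/(2*(-2 + A)))
d(22, -22)*478 - 241 = ((36 - 17*22)/(2*(-2 + 22)))*478 - 241 = ((½)*(36 - 374)/20)*478 - 241 = ((½)*(1/20)*(-338))*478 - 241 = -169/20*478 - 241 = -40391/10 - 241 = -42801/10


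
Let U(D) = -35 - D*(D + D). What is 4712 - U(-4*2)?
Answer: 4875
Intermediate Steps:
U(D) = -35 - 2*D**2 (U(D) = -35 - D*2*D = -35 - 2*D**2)
4712 - U(-4*2) = 4712 - (-35 - 2*(-4*2)**2) = 4712 - (-35 - 2*(-8)**2) = 4712 - (-35 - 2*64) = 4712 - (-35 - 128) = 4712 - 1*(-163) = 4712 + 163 = 4875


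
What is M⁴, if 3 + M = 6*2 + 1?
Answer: 10000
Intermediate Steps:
M = 10 (M = -3 + (6*2 + 1) = -3 + (12 + 1) = -3 + 13 = 10)
M⁴ = 10⁴ = 10000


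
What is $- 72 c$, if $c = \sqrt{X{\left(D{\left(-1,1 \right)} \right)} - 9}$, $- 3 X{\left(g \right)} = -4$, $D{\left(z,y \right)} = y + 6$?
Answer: $- 24 i \sqrt{69} \approx - 199.36 i$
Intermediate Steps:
$D{\left(z,y \right)} = 6 + y$
$X{\left(g \right)} = \frac{4}{3}$ ($X{\left(g \right)} = \left(- \frac{1}{3}\right) \left(-4\right) = \frac{4}{3}$)
$c = \frac{i \sqrt{69}}{3}$ ($c = \sqrt{\frac{4}{3} - 9} = \sqrt{- \frac{23}{3}} = \frac{i \sqrt{69}}{3} \approx 2.7689 i$)
$- 72 c = - 72 \frac{i \sqrt{69}}{3} = - 24 i \sqrt{69}$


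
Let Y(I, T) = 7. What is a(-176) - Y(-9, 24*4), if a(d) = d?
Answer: -183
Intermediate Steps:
a(-176) - Y(-9, 24*4) = -176 - 1*7 = -176 - 7 = -183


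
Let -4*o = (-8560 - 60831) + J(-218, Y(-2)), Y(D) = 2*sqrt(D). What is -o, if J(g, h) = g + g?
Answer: -69827/4 ≈ -17457.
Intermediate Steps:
J(g, h) = 2*g
o = 69827/4 (o = -((-8560 - 60831) + 2*(-218))/4 = -(-69391 - 436)/4 = -1/4*(-69827) = 69827/4 ≈ 17457.)
-o = -1*69827/4 = -69827/4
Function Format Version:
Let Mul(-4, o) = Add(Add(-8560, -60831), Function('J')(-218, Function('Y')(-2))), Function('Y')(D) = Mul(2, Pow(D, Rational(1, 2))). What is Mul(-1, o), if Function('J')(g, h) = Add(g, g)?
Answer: Rational(-69827, 4) ≈ -17457.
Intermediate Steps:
Function('J')(g, h) = Mul(2, g)
o = Rational(69827, 4) (o = Mul(Rational(-1, 4), Add(Add(-8560, -60831), Mul(2, -218))) = Mul(Rational(-1, 4), Add(-69391, -436)) = Mul(Rational(-1, 4), -69827) = Rational(69827, 4) ≈ 17457.)
Mul(-1, o) = Mul(-1, Rational(69827, 4)) = Rational(-69827, 4)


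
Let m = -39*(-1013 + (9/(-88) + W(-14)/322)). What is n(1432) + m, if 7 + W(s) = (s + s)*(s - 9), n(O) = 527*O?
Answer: 1607254021/2024 ≈ 7.9410e+5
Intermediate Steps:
W(s) = -7 + 2*s*(-9 + s) (W(s) = -7 + (s + s)*(s - 9) = -7 + (2*s)*(-9 + s) = -7 + 2*s*(-9 + s))
m = 79814085/2024 (m = -39*(-1013 + (9/(-88) + (-7 - 18*(-14) + 2*(-14)²)/322)) = -39*(-1013 + (9*(-1/88) + (-7 + 252 + 2*196)*(1/322))) = -39*(-1013 + (-9/88 + (-7 + 252 + 392)*(1/322))) = -39*(-1013 + (-9/88 + 637*(1/322))) = -39*(-1013 + (-9/88 + 91/46)) = -39*(-1013 + 3797/2024) = -39*(-2046515/2024) = 79814085/2024 ≈ 39434.)
n(1432) + m = 527*1432 + 79814085/2024 = 754664 + 79814085/2024 = 1607254021/2024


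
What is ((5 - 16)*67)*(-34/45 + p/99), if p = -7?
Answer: 27403/45 ≈ 608.96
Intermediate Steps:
((5 - 16)*67)*(-34/45 + p/99) = ((5 - 16)*67)*(-34/45 - 7/99) = (-11*67)*(-34*1/45 - 7*1/99) = -737*(-34/45 - 7/99) = -737*(-409/495) = 27403/45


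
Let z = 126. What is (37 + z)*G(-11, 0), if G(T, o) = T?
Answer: -1793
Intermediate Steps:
(37 + z)*G(-11, 0) = (37 + 126)*(-11) = 163*(-11) = -1793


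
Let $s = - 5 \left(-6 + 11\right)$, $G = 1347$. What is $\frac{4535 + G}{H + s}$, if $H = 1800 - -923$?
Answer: $\frac{2941}{1349} \approx 2.1801$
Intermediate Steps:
$H = 2723$ ($H = 1800 + 923 = 2723$)
$s = -25$ ($s = \left(-5\right) 5 = -25$)
$\frac{4535 + G}{H + s} = \frac{4535 + 1347}{2723 - 25} = \frac{5882}{2698} = 5882 \cdot \frac{1}{2698} = \frac{2941}{1349}$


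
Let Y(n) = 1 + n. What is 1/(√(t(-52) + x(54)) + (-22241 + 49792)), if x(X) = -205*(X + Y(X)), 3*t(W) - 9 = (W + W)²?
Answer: 82653/2277229013 - I*√168630/2277229013 ≈ 3.6295e-5 - 1.8033e-7*I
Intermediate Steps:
t(W) = 3 + 4*W²/3 (t(W) = 3 + (W + W)²/3 = 3 + (2*W)²/3 = 3 + (4*W²)/3 = 3 + 4*W²/3)
x(X) = -205 - 410*X (x(X) = -205*(X + (1 + X)) = -205*(1 + 2*X) = -205 - 410*X)
1/(√(t(-52) + x(54)) + (-22241 + 49792)) = 1/(√((3 + (4/3)*(-52)²) + (-205 - 410*54)) + (-22241 + 49792)) = 1/(√((3 + (4/3)*2704) + (-205 - 22140)) + 27551) = 1/(√((3 + 10816/3) - 22345) + 27551) = 1/(√(10825/3 - 22345) + 27551) = 1/(√(-56210/3) + 27551) = 1/(I*√168630/3 + 27551) = 1/(27551 + I*√168630/3)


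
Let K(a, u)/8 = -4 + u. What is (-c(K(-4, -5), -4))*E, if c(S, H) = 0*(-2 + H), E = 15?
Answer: 0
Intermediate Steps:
K(a, u) = -32 + 8*u (K(a, u) = 8*(-4 + u) = -32 + 8*u)
c(S, H) = 0
(-c(K(-4, -5), -4))*E = -1*0*15 = 0*15 = 0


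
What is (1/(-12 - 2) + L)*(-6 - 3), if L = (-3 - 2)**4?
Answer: -78741/14 ≈ -5624.4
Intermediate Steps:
L = 625 (L = (-5)**4 = 625)
(1/(-12 - 2) + L)*(-6 - 3) = (1/(-12 - 2) + 625)*(-6 - 3) = (1/(-14) + 625)*(-9) = (-1/14 + 625)*(-9) = (8749/14)*(-9) = -78741/14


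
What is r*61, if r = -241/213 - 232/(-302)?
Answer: -712663/32163 ≈ -22.158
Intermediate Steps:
r = -11683/32163 (r = -241*1/213 - 232*(-1/302) = -241/213 + 116/151 = -11683/32163 ≈ -0.36324)
r*61 = -11683/32163*61 = -712663/32163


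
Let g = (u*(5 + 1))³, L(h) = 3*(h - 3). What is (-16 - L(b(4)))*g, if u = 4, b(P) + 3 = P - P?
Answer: 27648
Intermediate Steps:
b(P) = -3 (b(P) = -3 + (P - P) = -3 + 0 = -3)
L(h) = -9 + 3*h (L(h) = 3*(-3 + h) = -9 + 3*h)
g = 13824 (g = (4*(5 + 1))³ = (4*6)³ = 24³ = 13824)
(-16 - L(b(4)))*g = (-16 - (-9 + 3*(-3)))*13824 = (-16 - (-9 - 9))*13824 = (-16 - 1*(-18))*13824 = (-16 + 18)*13824 = 2*13824 = 27648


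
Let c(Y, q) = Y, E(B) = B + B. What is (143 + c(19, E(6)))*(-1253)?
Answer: -202986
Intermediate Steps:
E(B) = 2*B
(143 + c(19, E(6)))*(-1253) = (143 + 19)*(-1253) = 162*(-1253) = -202986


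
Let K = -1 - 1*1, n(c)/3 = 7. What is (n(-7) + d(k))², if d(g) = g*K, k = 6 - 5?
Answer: 361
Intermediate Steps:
n(c) = 21 (n(c) = 3*7 = 21)
K = -2 (K = -1 - 1 = -2)
k = 1
d(g) = -2*g (d(g) = g*(-2) = -2*g)
(n(-7) + d(k))² = (21 - 2*1)² = (21 - 2)² = 19² = 361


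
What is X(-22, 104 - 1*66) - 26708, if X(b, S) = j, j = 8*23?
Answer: -26524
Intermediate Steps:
j = 184
X(b, S) = 184
X(-22, 104 - 1*66) - 26708 = 184 - 26708 = -26524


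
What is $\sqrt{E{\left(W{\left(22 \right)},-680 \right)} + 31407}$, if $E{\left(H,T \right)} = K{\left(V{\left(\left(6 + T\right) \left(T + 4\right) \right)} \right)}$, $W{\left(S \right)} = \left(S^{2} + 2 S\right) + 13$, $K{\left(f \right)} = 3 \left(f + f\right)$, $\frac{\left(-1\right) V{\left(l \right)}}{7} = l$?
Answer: $i \sqrt{19104801} \approx 4370.9 i$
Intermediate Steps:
$V{\left(l \right)} = - 7 l$
$K{\left(f \right)} = 6 f$ ($K{\left(f \right)} = 3 \cdot 2 f = 6 f$)
$W{\left(S \right)} = 13 + S^{2} + 2 S$
$E{\left(H,T \right)} = - 42 \left(4 + T\right) \left(6 + T\right)$ ($E{\left(H,T \right)} = 6 \left(- 7 \left(6 + T\right) \left(T + 4\right)\right) = 6 \left(- 7 \left(6 + T\right) \left(4 + T\right)\right) = 6 \left(- 7 \left(4 + T\right) \left(6 + T\right)\right) = - 42 \left(4 + T\right) \left(6 + T\right)$)
$\sqrt{E{\left(W{\left(22 \right)},-680 \right)} + 31407} = \sqrt{\left(-1008 - -285600 - 42 \left(-680\right)^{2}\right) + 31407} = \sqrt{\left(-1008 + 285600 - 19420800\right) + 31407} = \sqrt{-19136208 + 31407} = \sqrt{-19104801} = i \sqrt{19104801}$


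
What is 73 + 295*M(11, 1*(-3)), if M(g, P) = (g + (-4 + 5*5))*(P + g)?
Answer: 75593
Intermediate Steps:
M(g, P) = (21 + g)*(P + g) (M(g, P) = (g + (-4 + 25))*(P + g) = (g + 21)*(P + g) = (21 + g)*(P + g))
73 + 295*M(11, 1*(-3)) = 73 + 295*(11² + 21*(1*(-3)) + 21*11 + (1*(-3))*11) = 73 + 295*(121 + 21*(-3) + 231 - 3*11) = 73 + 295*(121 - 63 + 231 - 33) = 73 + 295*256 = 73 + 75520 = 75593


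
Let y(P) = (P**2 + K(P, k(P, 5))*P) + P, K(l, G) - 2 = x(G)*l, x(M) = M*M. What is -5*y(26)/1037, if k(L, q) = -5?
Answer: -88270/1037 ≈ -85.120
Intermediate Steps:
x(M) = M**2
K(l, G) = 2 + l*G**2 (K(l, G) = 2 + G**2*l = 2 + l*G**2)
y(P) = P + P**2 + P*(2 + 25*P) (y(P) = (P**2 + (2 + P*(-5)**2)*P) + P = (P**2 + (2 + P*25)*P) + P = (P**2 + (2 + 25*P)*P) + P = (P**2 + P*(2 + 25*P)) + P = P + P**2 + P*(2 + 25*P))
-5*y(26)/1037 = -5*26*(3 + 26*26)/1037 = -5*26*(3 + 676)/1037 = -5*26*679/1037 = -88270/1037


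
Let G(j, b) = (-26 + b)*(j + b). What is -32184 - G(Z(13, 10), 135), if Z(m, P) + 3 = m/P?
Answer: -467137/10 ≈ -46714.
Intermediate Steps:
Z(m, P) = -3 + m/P
G(j, b) = (-26 + b)*(b + j)
-32184 - G(Z(13, 10), 135) = -32184 - (135² - 26*135 - 26*(-3 + 13/10) + 135*(-3 + 13/10)) = -32184 - (18225 - 3510 - 26*(-3 + 13*(⅒)) + 135*(-3 + 13*(⅒))) = -32184 - (18225 - 3510 - 26*(-3 + 13/10) + 135*(-3 + 13/10)) = -32184 - (18225 - 3510 - 26*(-17/10) + 135*(-17/10)) = -32184 - (18225 - 3510 + 221/5 - 459/2) = -32184 - 1*145297/10 = -32184 - 145297/10 = -467137/10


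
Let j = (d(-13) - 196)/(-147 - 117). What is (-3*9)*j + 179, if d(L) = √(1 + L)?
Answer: 3497/22 + 9*I*√3/44 ≈ 158.95 + 0.35428*I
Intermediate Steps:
j = 49/66 - I*√3/132 (j = (√(1 - 13) - 196)/(-147 - 117) = (√(-12) - 196)/(-264) = (2*I*√3 - 196)*(-1/264) = (-196 + 2*I*√3)*(-1/264) = 49/66 - I*√3/132 ≈ 0.74242 - 0.013122*I)
(-3*9)*j + 179 = (-3*9)*(49/66 - I*√3/132) + 179 = -27*(49/66 - I*√3/132) + 179 = (-441/22 + 9*I*√3/44) + 179 = 3497/22 + 9*I*√3/44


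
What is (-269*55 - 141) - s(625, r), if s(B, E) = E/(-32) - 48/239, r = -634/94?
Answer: -5368838387/359456 ≈ -14936.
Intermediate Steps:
r = -317/47 (r = -634*1/94 = -317/47 ≈ -6.7447)
s(B, E) = -48/239 - E/32 (s(B, E) = E*(-1/32) - 48*1/239 = -E/32 - 48/239 = -48/239 - E/32)
(-269*55 - 141) - s(625, r) = (-269*55 - 141) - (-48/239 - 1/32*(-317/47)) = (-14795 - 141) - (-48/239 + 317/1504) = -14936 - 1*3571/359456 = -14936 - 3571/359456 = -5368838387/359456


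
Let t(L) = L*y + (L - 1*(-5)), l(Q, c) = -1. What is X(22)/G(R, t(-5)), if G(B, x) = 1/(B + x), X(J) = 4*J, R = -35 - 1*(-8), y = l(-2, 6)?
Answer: -1936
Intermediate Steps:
y = -1
R = -27 (R = -35 + 8 = -27)
t(L) = 5 (t(L) = L*(-1) + (L - 1*(-5)) = -L + (L + 5) = -L + (5 + L) = 5)
X(22)/G(R, t(-5)) = (4*22)/(1/(-27 + 5)) = 88/(1/(-22)) = 88/(-1/22) = 88*(-22) = -1936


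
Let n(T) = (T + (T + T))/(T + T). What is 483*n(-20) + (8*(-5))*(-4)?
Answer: 1769/2 ≈ 884.50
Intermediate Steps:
n(T) = 3/2 (n(T) = (T + 2*T)/((2*T)) = (3*T)*(1/(2*T)) = 3/2)
483*n(-20) + (8*(-5))*(-4) = 483*(3/2) + (8*(-5))*(-4) = 1449/2 - 40*(-4) = 1449/2 + 160 = 1769/2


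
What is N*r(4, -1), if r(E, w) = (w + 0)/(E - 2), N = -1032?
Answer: 516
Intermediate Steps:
r(E, w) = w/(-2 + E)
N*r(4, -1) = -(-1032)/(-2 + 4) = -(-1032)/2 = -1032*(-½) = 516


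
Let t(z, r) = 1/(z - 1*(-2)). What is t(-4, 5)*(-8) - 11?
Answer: -7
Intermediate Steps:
t(z, r) = 1/(2 + z) (t(z, r) = 1/(z + 2) = 1/(2 + z))
t(-4, 5)*(-8) - 11 = -8/(2 - 4) - 11 = -8/(-2) - 11 = -1/2*(-8) - 11 = 4 - 11 = -7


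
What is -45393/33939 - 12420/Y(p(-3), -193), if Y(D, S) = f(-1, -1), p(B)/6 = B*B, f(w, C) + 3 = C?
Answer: 35111734/11313 ≈ 3103.7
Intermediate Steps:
f(w, C) = -3 + C
p(B) = 6*B² (p(B) = 6*(B*B) = 6*B²)
Y(D, S) = -4 (Y(D, S) = -3 - 1 = -4)
-45393/33939 - 12420/Y(p(-3), -193) = -45393/33939 - 12420/(-4) = -45393*1/33939 - 12420*(-¼) = -15131/11313 + 3105 = 35111734/11313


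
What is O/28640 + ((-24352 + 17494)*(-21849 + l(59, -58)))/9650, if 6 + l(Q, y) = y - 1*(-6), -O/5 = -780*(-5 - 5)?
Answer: 53780573373/3454700 ≈ 15567.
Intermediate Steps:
O = -39000 (O = -(-3900)*(-5 - 5) = -(-3900)*(-10) = -5*7800 = -39000)
l(Q, y) = y (l(Q, y) = -6 + (y - 1*(-6)) = -6 + (y + 6) = -6 + (6 + y) = y)
O/28640 + ((-24352 + 17494)*(-21849 + l(59, -58)))/9650 = -39000/28640 + ((-24352 + 17494)*(-21849 - 58))/9650 = -39000*1/28640 - 6858*(-21907)*(1/9650) = -975/716 + 150238206*(1/9650) = -975/716 + 75119103/4825 = 53780573373/3454700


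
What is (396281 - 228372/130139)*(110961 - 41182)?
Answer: 3598599652074173/130139 ≈ 2.7652e+10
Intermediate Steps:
(396281 - 228372/130139)*(110961 - 41182) = (396281 - 228372*1/130139)*69779 = (396281 - 228372/130139)*69779 = (51571384687/130139)*69779 = 3598599652074173/130139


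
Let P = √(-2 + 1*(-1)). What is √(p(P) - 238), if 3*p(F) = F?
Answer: √(-2142 + 3*I*√3)/3 ≈ 0.018712 + 15.427*I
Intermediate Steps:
P = I*√3 (P = √(-2 - 1) = √(-3) = I*√3 ≈ 1.732*I)
p(F) = F/3
√(p(P) - 238) = √((I*√3)/3 - 238) = √(I*√3/3 - 238) = √(-238 + I*√3/3)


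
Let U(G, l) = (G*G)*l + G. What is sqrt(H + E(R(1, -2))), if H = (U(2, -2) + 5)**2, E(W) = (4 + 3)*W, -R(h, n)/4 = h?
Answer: 3*I*sqrt(3) ≈ 5.1962*I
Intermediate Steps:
R(h, n) = -4*h
E(W) = 7*W
U(G, l) = G + l*G**2 (U(G, l) = G**2*l + G = l*G**2 + G = G + l*G**2)
H = 1 (H = (2*(1 + 2*(-2)) + 5)**2 = (2*(1 - 4) + 5)**2 = (2*(-3) + 5)**2 = (-6 + 5)**2 = (-1)**2 = 1)
sqrt(H + E(R(1, -2))) = sqrt(1 + 7*(-4*1)) = sqrt(1 + 7*(-4)) = sqrt(1 - 28) = sqrt(-27) = 3*I*sqrt(3)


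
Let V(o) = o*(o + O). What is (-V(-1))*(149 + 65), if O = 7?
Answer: 1284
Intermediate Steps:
V(o) = o*(7 + o) (V(o) = o*(o + 7) = o*(7 + o))
(-V(-1))*(149 + 65) = (-(-1)*(7 - 1))*(149 + 65) = -(-1)*6*214 = -1*(-6)*214 = 6*214 = 1284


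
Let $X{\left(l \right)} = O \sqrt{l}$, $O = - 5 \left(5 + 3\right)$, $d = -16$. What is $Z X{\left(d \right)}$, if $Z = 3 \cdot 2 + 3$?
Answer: $- 1440 i \approx - 1440.0 i$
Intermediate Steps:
$O = -40$ ($O = \left(-5\right) 8 = -40$)
$Z = 9$ ($Z = 6 + 3 = 9$)
$X{\left(l \right)} = - 40 \sqrt{l}$
$Z X{\left(d \right)} = 9 \left(- 40 \sqrt{-16}\right) = 9 \left(- 40 \cdot 4 i\right) = 9 \left(- 160 i\right) = - 1440 i$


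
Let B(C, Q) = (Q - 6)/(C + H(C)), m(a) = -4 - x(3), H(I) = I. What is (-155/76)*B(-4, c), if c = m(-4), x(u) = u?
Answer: -2015/608 ≈ -3.3141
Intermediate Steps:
m(a) = -7 (m(a) = -4 - 1*3 = -4 - 3 = -7)
c = -7
B(C, Q) = (-6 + Q)/(2*C) (B(C, Q) = (Q - 6)/(C + C) = (-6 + Q)/((2*C)) = (-6 + Q)*(1/(2*C)) = (-6 + Q)/(2*C))
(-155/76)*B(-4, c) = (-155/76)*((½)*(-6 - 7)/(-4)) = (-155*1/76)*((½)*(-¼)*(-13)) = -155/76*13/8 = -2015/608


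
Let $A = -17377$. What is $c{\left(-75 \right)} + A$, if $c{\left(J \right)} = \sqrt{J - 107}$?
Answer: $-17377 + i \sqrt{182} \approx -17377.0 + 13.491 i$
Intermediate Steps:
$c{\left(J \right)} = \sqrt{-107 + J}$
$c{\left(-75 \right)} + A = \sqrt{-107 - 75} - 17377 = \sqrt{-182} - 17377 = i \sqrt{182} - 17377 = -17377 + i \sqrt{182}$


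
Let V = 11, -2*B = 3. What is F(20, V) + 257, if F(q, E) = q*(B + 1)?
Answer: 247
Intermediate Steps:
B = -3/2 (B = -½*3 = -3/2 ≈ -1.5000)
F(q, E) = -q/2 (F(q, E) = q*(-3/2 + 1) = q*(-½) = -q/2)
F(20, V) + 257 = -½*20 + 257 = -10 + 257 = 247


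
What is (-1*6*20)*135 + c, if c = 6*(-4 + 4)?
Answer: -16200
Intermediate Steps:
c = 0 (c = 6*0 = 0)
(-1*6*20)*135 + c = (-1*6*20)*135 + 0 = -6*20*135 + 0 = -120*135 + 0 = -16200 + 0 = -16200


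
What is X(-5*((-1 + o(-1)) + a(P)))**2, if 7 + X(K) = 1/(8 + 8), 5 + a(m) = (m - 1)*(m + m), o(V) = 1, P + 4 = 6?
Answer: 12321/256 ≈ 48.129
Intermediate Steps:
P = 2 (P = -4 + 6 = 2)
a(m) = -5 + 2*m*(-1 + m) (a(m) = -5 + (m - 1)*(m + m) = -5 + (-1 + m)*(2*m) = -5 + 2*m*(-1 + m))
X(K) = -111/16 (X(K) = -7 + 1/(8 + 8) = -7 + 1/16 = -111/16)
X(-5*((-1 + o(-1)) + a(P)))**2 = (-111/16)**2 = 12321/256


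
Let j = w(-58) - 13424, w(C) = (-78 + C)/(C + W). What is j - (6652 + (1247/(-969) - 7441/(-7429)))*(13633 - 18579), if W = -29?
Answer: 416763753036/12673 ≈ 3.2886e+7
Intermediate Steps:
w(C) = (-78 + C)/(-29 + C) (w(C) = (-78 + C)/(C - 29) = (-78 + C)/(-29 + C))
j = -1167752/87 (j = (-78 - 58)/(-29 - 58) - 13424 = -136/(-87) - 13424 = -1/87*(-136) - 13424 = 136/87 - 13424 = -1167752/87 ≈ -13422.)
j - (6652 + (1247/(-969) - 7441/(-7429)))*(13633 - 18579) = -1167752/87 - (6652 + (1247/(-969) - 7441/(-7429)))*(13633 - 18579) = -1167752/87 - (6652 + (1247*(-1/969) - 7441*(-1/7429)))*(-4946) = -1167752/87 - (6652 + (-1247/969 + 7441/7429))*(-4946) = -1167752/87 - (6652 - 374/1311)*(-4946) = -1167752/87 - 8720398*(-4946)/1311 = -1167752/87 - 1*(-43131088508/1311) = -1167752/87 + 43131088508/1311 = 416763753036/12673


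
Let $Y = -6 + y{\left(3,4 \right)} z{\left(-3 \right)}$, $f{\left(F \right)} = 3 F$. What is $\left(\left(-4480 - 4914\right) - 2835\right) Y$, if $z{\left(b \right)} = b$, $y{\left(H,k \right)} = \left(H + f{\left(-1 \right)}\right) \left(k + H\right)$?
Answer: $73374$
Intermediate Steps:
$y{\left(H,k \right)} = \left(-3 + H\right) \left(H + k\right)$ ($y{\left(H,k \right)} = \left(H + 3 \left(-1\right)\right) \left(k + H\right) = \left(H - 3\right) \left(H + k\right) = \left(-3 + H\right) \left(H + k\right)$)
$Y = -6$ ($Y = -6 + \left(3^{2} - 9 - 12 + 3 \cdot 4\right) \left(-3\right) = -6 + \left(9 - 9 - 12 + 12\right) \left(-3\right) = -6 + 0 \left(-3\right) = -6 + 0 = -6$)
$\left(\left(-4480 - 4914\right) - 2835\right) Y = \left(\left(-4480 - 4914\right) - 2835\right) \left(-6\right) = \left(-9394 - 2835\right) \left(-6\right) = \left(-12229\right) \left(-6\right) = 73374$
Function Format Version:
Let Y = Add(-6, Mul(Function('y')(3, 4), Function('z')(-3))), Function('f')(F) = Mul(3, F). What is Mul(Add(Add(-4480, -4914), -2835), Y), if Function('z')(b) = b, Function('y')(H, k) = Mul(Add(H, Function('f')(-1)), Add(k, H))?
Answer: 73374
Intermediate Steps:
Function('y')(H, k) = Mul(Add(-3, H), Add(H, k)) (Function('y')(H, k) = Mul(Add(H, Mul(3, -1)), Add(k, H)) = Mul(Add(H, -3), Add(H, k)) = Mul(Add(-3, H), Add(H, k)))
Y = -6 (Y = Add(-6, Mul(Add(Pow(3, 2), Mul(-3, 3), Mul(-3, 4), Mul(3, 4)), -3)) = Add(-6, Mul(Add(9, -9, -12, 12), -3)) = Add(-6, Mul(0, -3)) = Add(-6, 0) = -6)
Mul(Add(Add(-4480, -4914), -2835), Y) = Mul(Add(Add(-4480, -4914), -2835), -6) = Mul(Add(-9394, -2835), -6) = Mul(-12229, -6) = 73374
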